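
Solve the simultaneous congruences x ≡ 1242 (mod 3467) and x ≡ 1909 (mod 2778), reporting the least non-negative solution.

Write x = 1242 + 3467·k. Then 3467·k ≡ 1909 − 1242 ≡ 667 (mod 2778).
Need 3467⁻¹ mod 2778. Extended Euclid on (2778, 689):
2778 = 4*689 + 22
689 = 31*22 + 7
22 = 3*7 + 1
7 = 7*1 + 0
Back-substitute:
1 = 22 − 3·7
1 = −3·689 + 94·22
1 = 94·2778 − 379·689
3467⁻¹ ≡ 2399 (mod 2778), so k ≡ 2399·667 ≡ 5 (mod 2778).
x = 1242 + 3467·5 = 18577.

18577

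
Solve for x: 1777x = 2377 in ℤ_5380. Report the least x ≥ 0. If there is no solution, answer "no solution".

First find gcd(1777, 5380):
5380 = 3×1777 + 49
1777 = 36×49 + 13
49 = 3×13 + 10
13 = 1×10 + 3
10 = 3×3 + 1
3 = 3×1 + 0
gcd = 1, so a unique solution mod 5380 exists.
Back-substitute for the Bézout coefficients:
1 = 10 − 3·3
1 = −3·13 + 4·10
1 = 4·49 − 15·13
1 = −15·1777 + 544·49
1 = 544·5380 − 1647·1777
So 1777·(-1647) ≡ 1 (mod 5380), giving 1777⁻¹ ≡ 3733.
x ≡ 1777⁻¹·2377 ≡ 3733·2377 ≡ 1721 (mod 5380).

1721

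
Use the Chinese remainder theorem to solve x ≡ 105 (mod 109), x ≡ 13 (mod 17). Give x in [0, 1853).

1849

Write x = 105 + 109·k. Then 109·k ≡ 13 − 105 ≡ 10 (mod 17).
Need 109⁻¹ mod 17. Extended Euclid on (17, 7):
17 = 2×7 + 3
7 = 2×3 + 1
3 = 3×1 + 0
Back-substitute:
1 = 7 − 2·3
1 = −2·17 + 5·7
109⁻¹ ≡ 5 (mod 17), so k ≡ 5·10 ≡ 16 (mod 17).
x = 105 + 109·16 = 1849.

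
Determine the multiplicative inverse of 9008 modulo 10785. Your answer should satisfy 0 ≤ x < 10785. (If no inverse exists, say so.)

3332

Apply the Euclidean algorithm to 10785 and 9008:
10785 = 1·9008 + 1777
9008 = 5·1777 + 123
1777 = 14·123 + 55
123 = 2·55 + 13
55 = 4·13 + 3
13 = 4·3 + 1
3 = 3·1 + 0
Since gcd(9008, 10785) = 1, back-substitute to write 1 as a combination:
1 = 13 − 4·3
1 = −4·55 + 17·13
1 = 17·123 − 38·55
1 = −38·1777 + 549·123
1 = 549·9008 − 2783·1777
1 = −2783·10785 + 3332·9008
So 9008·3332 ≡ 1 (mod 10785).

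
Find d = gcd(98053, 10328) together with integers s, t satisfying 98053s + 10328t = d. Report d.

Apply Euclid's algorithm to 98053 and 10328:
98053 = 9×10328 + 5101
10328 = 2×5101 + 126
5101 = 40×126 + 61
126 = 2×61 + 4
61 = 15×4 + 1
4 = 4×1 + 0
gcd(98053, 10328) = 1.
Back-substituting:
1 = 61 − 15·4
1 = −15·126 + 31·61
1 = 31·5101 − 1255·126
1 = −1255·10328 + 2541·5101
1 = 2541·98053 − 24124·10328
So 1 = (2541)·98053 + (-24124)·10328.

1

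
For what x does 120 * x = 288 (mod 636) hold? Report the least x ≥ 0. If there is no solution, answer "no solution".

First find gcd(120, 636):
636 = 5*120 + 36
120 = 3*36 + 12
36 = 3*12 + 0
gcd = 12 and 12 | 288, so solutions exist. Divide through by 12: 10x ≡ 24 (mod 53).
Now find 10⁻¹ mod 53:
53 = 5·10 + 3
10 = 3·3 + 1
3 = 3·1 + 0
Back-substitute:
1 = 10 − 3·3
1 = −3·53 + 16·10
So 10⁻¹ ≡ 16 (mod 53).
Then x ≡ 16·24 ≡ 13 (mod 53); the smallest non-negative solution is x = 13.

13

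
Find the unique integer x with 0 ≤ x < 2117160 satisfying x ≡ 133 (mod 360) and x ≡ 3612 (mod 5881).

9493

Write x = 133 + 360·k. Then 360·k ≡ 3612 − 133 ≡ 3479 (mod 5881).
Need 360⁻¹ mod 5881. Extended Euclid on (5881, 360):
5881 = 16*360 + 121
360 = 2*121 + 118
121 = 1*118 + 3
118 = 39*3 + 1
3 = 3*1 + 0
Back-substitute:
1 = 118 − 39·3
1 = −39·121 + 40·118
1 = 40·360 − 119·121
1 = −119·5881 + 1944·360
360⁻¹ ≡ 1944 (mod 5881), so k ≡ 1944·3479 ≡ 26 (mod 5881).
x = 133 + 360·26 = 9493.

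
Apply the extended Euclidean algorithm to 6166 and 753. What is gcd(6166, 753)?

1

Repeated division:
6166 = 8·753 + 142
753 = 5·142 + 43
142 = 3·43 + 13
43 = 3·13 + 4
13 = 3·4 + 1
4 = 4·1 + 0
gcd(6166, 753) = 1.
Back-substituting:
1 = 13 − 3·4
1 = −3·43 + 10·13
1 = 10·142 − 33·43
1 = −33·753 + 175·142
1 = 175·6166 − 1433·753
So 1 = (175)·6166 + (-1433)·753.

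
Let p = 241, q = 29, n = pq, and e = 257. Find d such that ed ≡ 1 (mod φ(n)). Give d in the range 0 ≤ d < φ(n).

φ(n) = (p−1)(q−1) = 240·28 = 6720.
Need d with 257·d ≡ 1 (mod 6720). Apply the extended Euclidean algorithm:
6720 = 26×257 + 38
257 = 6×38 + 29
38 = 1×29 + 9
29 = 3×9 + 2
9 = 4×2 + 1
2 = 2×1 + 0
Back-substitute:
1 = 9 − 4·2
1 = −4·29 + 13·9
1 = 13·38 − 17·29
1 = −17·257 + 115·38
1 = 115·6720 − 3007·257
So 257·(-3007) ≡ 1 (mod 6720), hence d ≡ -3007 ≡ 3713 (mod 6720).

3713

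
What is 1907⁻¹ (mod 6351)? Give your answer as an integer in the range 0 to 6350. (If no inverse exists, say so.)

gcd(6351, 1907) by repeated division:
6351 = 3·1907 + 630
1907 = 3·630 + 17
630 = 37·17 + 1
17 = 17·1 + 0
Since gcd(1907, 6351) = 1, back-substitute to write 1 as a combination:
1 = 630 − 37·17
1 = −37·1907 + 112·630
1 = 112·6351 − 373·1907
Hence 1907⁻¹ ≡ -373 ≡ 5978 (mod 6351).

5978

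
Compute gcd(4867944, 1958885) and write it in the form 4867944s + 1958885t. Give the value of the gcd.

Euclidean algorithm:
4867944 = 2*1958885 + 950174
1958885 = 2*950174 + 58537
950174 = 16*58537 + 13582
58537 = 4*13582 + 4209
13582 = 3*4209 + 955
4209 = 4*955 + 389
955 = 2*389 + 177
389 = 2*177 + 35
177 = 5*35 + 2
35 = 17*2 + 1
2 = 2*1 + 0
gcd(4867944, 1958885) = 1.
Working backward:
1 = 35 − 17·2
1 = −17·177 + 86·35
1 = 86·389 − 189·177
1 = −189·955 + 464·389
1 = 464·4209 − 2045·955
1 = −2045·13582 + 6599·4209
1 = 6599·58537 − 28441·13582
1 = −28441·950174 + 461655·58537
1 = 461655·1958885 − 951751·950174
1 = −951751·4867944 + 2365157·1958885
So 1 = (-951751)·4867944 + (2365157)·1958885.

1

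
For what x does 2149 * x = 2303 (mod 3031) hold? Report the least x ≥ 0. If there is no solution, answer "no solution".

First find gcd(2149, 3031):
3031 = 1*2149 + 882
2149 = 2*882 + 385
882 = 2*385 + 112
385 = 3*112 + 49
112 = 2*49 + 14
49 = 3*14 + 7
14 = 2*7 + 0
gcd = 7 and 7 | 2303, so solutions exist. Divide through by 7: 307x ≡ 329 (mod 433).
Now find 307⁻¹ mod 433:
433 = 1×307 + 126
307 = 2×126 + 55
126 = 2×55 + 16
55 = 3×16 + 7
16 = 2×7 + 2
7 = 3×2 + 1
2 = 2×1 + 0
Back-substitute:
1 = 7 − 3·2
1 = −3·16 + 7·7
1 = 7·55 − 24·16
1 = −24·126 + 55·55
1 = 55·307 − 134·126
1 = −134·433 + 189·307
So 307⁻¹ ≡ 189 (mod 433).
Then x ≡ 189·329 ≡ 262 (mod 433); the smallest non-negative solution is x = 262.

262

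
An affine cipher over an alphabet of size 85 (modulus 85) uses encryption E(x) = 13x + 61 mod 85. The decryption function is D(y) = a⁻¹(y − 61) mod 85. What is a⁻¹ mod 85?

72

Run Euclid on (85, 13):
85 = 6*13 + 7
13 = 1*7 + 6
7 = 1*6 + 1
6 = 6*1 + 0
Since gcd(13, 85) = 1, back-substitute to write 1 as a combination:
1 = 7 − 6
1 = −13 + 2·7
1 = 2·85 − 13·13
Thus 13·(-13) ≡ 1 (mod 85); reducing, -13 mod 85 = 72.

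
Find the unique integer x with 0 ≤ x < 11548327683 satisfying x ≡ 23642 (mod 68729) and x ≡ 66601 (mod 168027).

753499669

Write x = 23642 + 68729·k. Then 68729·k ≡ 66601 − 23642 ≡ 42959 (mod 168027).
Need 68729⁻¹ mod 168027. Extended Euclid on (168027, 68729):
168027 = 2·68729 + 30569
68729 = 2·30569 + 7591
30569 = 4·7591 + 205
7591 = 37·205 + 6
205 = 34·6 + 1
6 = 6·1 + 0
Back-substitute:
1 = 205 − 34·6
1 = −34·7591 + 1259·205
1 = 1259·30569 − 5070·7591
1 = −5070·68729 + 11399·30569
1 = 11399·168027 − 27868·68729
68729⁻¹ ≡ 140159 (mod 168027), so k ≡ 140159·42959 ≡ 10963 (mod 168027).
x = 23642 + 68729·10963 = 753499669.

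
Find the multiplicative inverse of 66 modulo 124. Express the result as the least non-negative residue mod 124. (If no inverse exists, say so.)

no inverse exists

Compute gcd(66, 124):
124 = 1·66 + 58
66 = 1·58 + 8
58 = 7·8 + 2
8 = 4·2 + 0
gcd(66, 124) = 2 ≠ 1, so 66 has no multiplicative inverse modulo 124.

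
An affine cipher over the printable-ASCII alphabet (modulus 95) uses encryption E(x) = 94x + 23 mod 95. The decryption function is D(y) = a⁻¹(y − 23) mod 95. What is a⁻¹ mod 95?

Run Euclid on (95, 94):
95 = 1*94 + 1
94 = 94*1 + 0
The gcd is 1. Working backward:
1 = 95 − 94
Hence 94⁻¹ ≡ -1 ≡ 94 (mod 95).

94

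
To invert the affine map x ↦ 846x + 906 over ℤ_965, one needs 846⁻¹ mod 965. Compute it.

Extended Euclidean algorithm:
965 = 1·846 + 119
846 = 7·119 + 13
119 = 9·13 + 2
13 = 6·2 + 1
2 = 2·1 + 0
The gcd is 1. Working backward:
1 = 13 − 6·2
1 = −6·119 + 55·13
1 = 55·846 − 391·119
1 = −391·965 + 446·846
So 846·446 ≡ 1 (mod 965).

446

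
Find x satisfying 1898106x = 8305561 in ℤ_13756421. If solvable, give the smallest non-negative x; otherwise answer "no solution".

gcd(1898106, 13756421):
13756421 = 7×1898106 + 469679
1898106 = 4×469679 + 19390
469679 = 24×19390 + 4319
19390 = 4×4319 + 2114
4319 = 2×2114 + 91
2114 = 23×91 + 21
91 = 4×21 + 7
21 = 3×7 + 0
gcd = 7, but 7 ∤ 8305561, so the congruence has no solution.

no solution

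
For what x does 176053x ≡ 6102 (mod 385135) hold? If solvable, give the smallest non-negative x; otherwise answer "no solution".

First find gcd(176053, 385135):
385135 = 2×176053 + 33029
176053 = 5×33029 + 10908
33029 = 3×10908 + 305
10908 = 35×305 + 233
305 = 1×233 + 72
233 = 3×72 + 17
72 = 4×17 + 4
17 = 4×4 + 1
4 = 4×1 + 0
gcd = 1, so a unique solution mod 385135 exists.
Back-substitute for the Bézout coefficients:
1 = 17 − 4·4
1 = −4·72 + 17·17
1 = 17·233 − 55·72
1 = −55·305 + 72·233
1 = 72·10908 − 2575·305
1 = −2575·33029 + 7797·10908
1 = 7797·176053 − 41560·33029
1 = −41560·385135 + 90917·176053
So 176053·(90917) ≡ 1 (mod 385135), giving 176053⁻¹ ≡ 90917.
x ≡ 176053⁻¹·6102 ≡ 90917·6102 ≡ 181134 (mod 385135).

181134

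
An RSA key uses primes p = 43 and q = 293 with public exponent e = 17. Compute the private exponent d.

8657

φ(n) = (p−1)(q−1) = 42·292 = 12264.
Need d with 17·d ≡ 1 (mod 12264). Apply the extended Euclidean algorithm:
12264 = 721·17 + 7
17 = 2·7 + 3
7 = 2·3 + 1
3 = 3·1 + 0
Back-substitute:
1 = 7 − 2·3
1 = −2·17 + 5·7
1 = 5·12264 − 3607·17
So 17·(-3607) ≡ 1 (mod 12264), hence d ≡ -3607 ≡ 8657 (mod 12264).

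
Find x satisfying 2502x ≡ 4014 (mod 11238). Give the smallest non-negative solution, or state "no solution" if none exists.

325

First find gcd(2502, 11238):
11238 = 4·2502 + 1230
2502 = 2·1230 + 42
1230 = 29·42 + 12
42 = 3·12 + 6
12 = 2·6 + 0
gcd = 6 and 6 | 4014, so solutions exist. Divide through by 6: 417x ≡ 669 (mod 1873).
Now find 417⁻¹ mod 1873:
1873 = 4×417 + 205
417 = 2×205 + 7
205 = 29×7 + 2
7 = 3×2 + 1
2 = 2×1 + 0
Back-substitute:
1 = 7 − 3·2
1 = −3·205 + 88·7
1 = 88·417 − 179·205
1 = −179·1873 + 804·417
So 417⁻¹ ≡ 804 (mod 1873).
Then x ≡ 804·669 ≡ 325 (mod 1873); the smallest non-negative solution is x = 325.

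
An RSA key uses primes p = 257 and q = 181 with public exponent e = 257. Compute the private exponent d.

φ(n) = (p−1)(q−1) = 256·180 = 46080.
Need d with 257·d ≡ 1 (mod 46080). Apply the extended Euclidean algorithm:
46080 = 179·257 + 77
257 = 3·77 + 26
77 = 2·26 + 25
26 = 1·25 + 1
25 = 25·1 + 0
Back-substitute:
1 = 26 − 25
1 = −77 + 3·26
1 = 3·257 − 10·77
1 = −10·46080 + 1793·257
So 257·1793 ≡ 1 (mod 46080), hence d = 1793.

1793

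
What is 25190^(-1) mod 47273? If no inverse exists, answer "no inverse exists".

Extended Euclidean algorithm:
47273 = 1×25190 + 22083
25190 = 1×22083 + 3107
22083 = 7×3107 + 334
3107 = 9×334 + 101
334 = 3×101 + 31
101 = 3×31 + 8
31 = 3×8 + 7
8 = 1×7 + 1
7 = 7×1 + 0
gcd = 1, so the inverse exists. Back-substitute:
1 = 8 − 7
1 = −31 + 4·8
1 = 4·101 − 13·31
1 = −13·334 + 43·101
1 = 43·3107 − 400·334
1 = −400·22083 + 2843·3107
1 = 2843·25190 − 3243·22083
1 = −3243·47273 + 6086·25190
So 25190·6086 ≡ 1 (mod 47273).

6086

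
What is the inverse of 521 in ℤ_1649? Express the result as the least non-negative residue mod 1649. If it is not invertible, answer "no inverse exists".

1323

gcd(1649, 521) by repeated division:
1649 = 3·521 + 86
521 = 6·86 + 5
86 = 17·5 + 1
5 = 5·1 + 0
gcd = 1, so the inverse exists. Back-substitute:
1 = 86 − 17·5
1 = −17·521 + 103·86
1 = 103·1649 − 326·521
Hence 521⁻¹ ≡ -326 ≡ 1323 (mod 1649).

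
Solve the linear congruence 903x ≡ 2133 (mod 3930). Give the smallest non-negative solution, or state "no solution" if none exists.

First find gcd(903, 3930):
3930 = 4·903 + 318
903 = 2·318 + 267
318 = 1·267 + 51
267 = 5·51 + 12
51 = 4·12 + 3
12 = 4·3 + 0
gcd = 3 and 3 | 2133, so solutions exist. Divide through by 3: 301x ≡ 711 (mod 1310).
Now find 301⁻¹ mod 1310:
1310 = 4×301 + 106
301 = 2×106 + 89
106 = 1×89 + 17
89 = 5×17 + 4
17 = 4×4 + 1
4 = 4×1 + 0
Back-substitute:
1 = 17 − 4·4
1 = −4·89 + 21·17
1 = 21·106 − 25·89
1 = −25·301 + 71·106
1 = 71·1310 − 309·301
So 301·(-309) ≡ 1 (mod 1310), i.e. 301⁻¹ ≡ 1001.
Then x ≡ 1001·711 ≡ 381 (mod 1310); the smallest non-negative solution is x = 381.

381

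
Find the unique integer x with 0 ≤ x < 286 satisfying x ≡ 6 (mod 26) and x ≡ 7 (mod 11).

Write x = 6 + 26·k. Then 26·k ≡ 7 − 6 ≡ 1 (mod 11).
Need 26⁻¹ mod 11. Extended Euclid on (11, 4):
11 = 2×4 + 3
4 = 1×3 + 1
3 = 3×1 + 0
Back-substitute:
1 = 4 − 3
1 = −11 + 3·4
26⁻¹ ≡ 3 (mod 11), so k ≡ 3·1 ≡ 3 (mod 11).
x = 6 + 26·3 = 84.

84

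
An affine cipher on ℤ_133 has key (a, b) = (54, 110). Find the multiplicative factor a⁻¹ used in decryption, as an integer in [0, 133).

gcd(133, 54) by repeated division:
133 = 2×54 + 25
54 = 2×25 + 4
25 = 6×4 + 1
4 = 4×1 + 0
gcd = 1, so the inverse exists. Back-substitute:
1 = 25 − 6·4
1 = −6·54 + 13·25
1 = 13·133 − 32·54
So 54·(-32) ≡ 1 (mod 133), and -32 ≡ 101 (mod 133).

101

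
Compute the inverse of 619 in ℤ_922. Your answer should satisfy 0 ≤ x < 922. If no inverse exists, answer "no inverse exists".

Apply the Euclidean algorithm to 922 and 619:
922 = 1·619 + 303
619 = 2·303 + 13
303 = 23·13 + 4
13 = 3·4 + 1
4 = 4·1 + 0
Since gcd(619, 922) = 1, back-substitute to write 1 as a combination:
1 = 13 − 3·4
1 = −3·303 + 70·13
1 = 70·619 − 143·303
1 = −143·922 + 213·619
So 619·213 ≡ 1 (mod 922).

213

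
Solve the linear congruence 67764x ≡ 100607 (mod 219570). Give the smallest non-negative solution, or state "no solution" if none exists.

no solution

gcd(67764, 219570):
219570 = 3×67764 + 16278
67764 = 4×16278 + 2652
16278 = 6×2652 + 366
2652 = 7×366 + 90
366 = 4×90 + 6
90 = 15×6 + 0
gcd = 6, but 6 ∤ 100607, so the congruence has no solution.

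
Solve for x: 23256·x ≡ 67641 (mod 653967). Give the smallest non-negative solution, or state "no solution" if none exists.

no solution

gcd(23256, 653967):
653967 = 28*23256 + 2799
23256 = 8*2799 + 864
2799 = 3*864 + 207
864 = 4*207 + 36
207 = 5*36 + 27
36 = 1*27 + 9
27 = 3*9 + 0
gcd = 9, but 9 ∤ 67641, so the congruence has no solution.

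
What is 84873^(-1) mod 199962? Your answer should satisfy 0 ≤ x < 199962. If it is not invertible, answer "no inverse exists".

Compute gcd(84873, 199962):
199962 = 2×84873 + 30216
84873 = 2×30216 + 24441
30216 = 1×24441 + 5775
24441 = 4×5775 + 1341
5775 = 4×1341 + 411
1341 = 3×411 + 108
411 = 3×108 + 87
108 = 1×87 + 21
87 = 4×21 + 3
21 = 7×3 + 0
The gcd is 3, not 1, hence no inverse exists.

no inverse exists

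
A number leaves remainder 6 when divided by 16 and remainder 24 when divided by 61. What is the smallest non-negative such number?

390

Write x = 6 + 16·k. Then 16·k ≡ 24 − 6 ≡ 18 (mod 61).
Need 16⁻¹ mod 61. Extended Euclid on (61, 16):
61 = 3·16 + 13
16 = 1·13 + 3
13 = 4·3 + 1
3 = 3·1 + 0
Back-substitute:
1 = 13 − 4·3
1 = −4·16 + 5·13
1 = 5·61 − 19·16
16⁻¹ ≡ 42 (mod 61), so k ≡ 42·18 ≡ 24 (mod 61).
x = 6 + 16·24 = 390.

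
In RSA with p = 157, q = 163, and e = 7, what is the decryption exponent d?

φ(n) = (p−1)(q−1) = 156·162 = 25272.
Need d with 7·d ≡ 1 (mod 25272). Apply the extended Euclidean algorithm:
25272 = 3610·7 + 2
7 = 3·2 + 1
2 = 2·1 + 0
Back-substitute:
1 = 7 − 3·2
1 = −3·25272 + 10831·7
So 7·10831 ≡ 1 (mod 25272), hence d = 10831.

10831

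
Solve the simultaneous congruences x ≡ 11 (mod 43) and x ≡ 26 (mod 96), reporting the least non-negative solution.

Write x = 11 + 43·k. Then 43·k ≡ 26 − 11 ≡ 15 (mod 96).
Need 43⁻¹ mod 96. Extended Euclid on (96, 43):
96 = 2·43 + 10
43 = 4·10 + 3
10 = 3·3 + 1
3 = 3·1 + 0
Back-substitute:
1 = 10 − 3·3
1 = −3·43 + 13·10
1 = 13·96 − 29·43
43⁻¹ ≡ 67 (mod 96), so k ≡ 67·15 ≡ 45 (mod 96).
x = 11 + 43·45 = 1946.

1946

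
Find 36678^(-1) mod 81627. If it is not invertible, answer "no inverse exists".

no inverse exists

Compute gcd(36678, 81627):
81627 = 2*36678 + 8271
36678 = 4*8271 + 3594
8271 = 2*3594 + 1083
3594 = 3*1083 + 345
1083 = 3*345 + 48
345 = 7*48 + 9
48 = 5*9 + 3
9 = 3*3 + 0
Since gcd = 3 > 1, 36678 is not a unit mod 81627.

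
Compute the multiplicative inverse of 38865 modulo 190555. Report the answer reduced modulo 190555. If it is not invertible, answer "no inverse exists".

no inverse exists

Compute gcd(38865, 190555):
190555 = 4×38865 + 35095
38865 = 1×35095 + 3770
35095 = 9×3770 + 1165
3770 = 3×1165 + 275
1165 = 4×275 + 65
275 = 4×65 + 15
65 = 4×15 + 5
15 = 3×5 + 0
The gcd is 5, not 1, hence no inverse exists.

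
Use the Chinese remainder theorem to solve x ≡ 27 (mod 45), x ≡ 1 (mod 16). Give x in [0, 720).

657

Write x = 27 + 45·k. Then 45·k ≡ 1 − 27 ≡ 6 (mod 16).
Need 45⁻¹ mod 16. Extended Euclid on (16, 13):
16 = 1*13 + 3
13 = 4*3 + 1
3 = 3*1 + 0
Back-substitute:
1 = 13 − 4·3
1 = −4·16 + 5·13
45⁻¹ ≡ 5 (mod 16), so k ≡ 5·6 ≡ 14 (mod 16).
x = 27 + 45·14 = 657.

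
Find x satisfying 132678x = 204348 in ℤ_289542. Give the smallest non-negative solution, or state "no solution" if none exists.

First find gcd(132678, 289542):
289542 = 2*132678 + 24186
132678 = 5*24186 + 11748
24186 = 2*11748 + 690
11748 = 17*690 + 18
690 = 38*18 + 6
18 = 3*6 + 0
gcd = 6 and 6 | 204348, so solutions exist. Divide through by 6: 22113x ≡ 34058 (mod 48257).
Now find 22113⁻¹ mod 48257:
48257 = 2×22113 + 4031
22113 = 5×4031 + 1958
4031 = 2×1958 + 115
1958 = 17×115 + 3
115 = 38×3 + 1
3 = 3×1 + 0
Back-substitute:
1 = 115 − 38·3
1 = −38·1958 + 647·115
1 = 647·4031 − 1332·1958
1 = −1332·22113 + 7307·4031
1 = 7307·48257 − 15946·22113
So 22113·(-15946) ≡ 1 (mod 48257), i.e. 22113⁻¹ ≡ 32311.
Then x ≡ 32311·34058 ≡ 43667 (mod 48257); the smallest non-negative solution is x = 43667.

43667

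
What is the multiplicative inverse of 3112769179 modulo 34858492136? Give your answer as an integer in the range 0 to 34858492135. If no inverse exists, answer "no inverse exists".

Euclidean algorithm on 34858492136, 3112769179:
34858492136 = 11·3112769179 + 618031167
3112769179 = 5·618031167 + 22613344
618031167 = 27·22613344 + 7470879
22613344 = 3·7470879 + 200707
7470879 = 37·200707 + 44720
200707 = 4·44720 + 21827
44720 = 2·21827 + 1066
21827 = 20·1066 + 507
1066 = 2·507 + 52
507 = 9·52 + 39
52 = 1·39 + 13
39 = 3·13 + 0
The gcd is 13, not 1, hence no inverse exists.

no inverse exists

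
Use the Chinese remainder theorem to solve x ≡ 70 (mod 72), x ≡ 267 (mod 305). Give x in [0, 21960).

10942

Write x = 70 + 72·k. Then 72·k ≡ 267 − 70 ≡ 197 (mod 305).
Need 72⁻¹ mod 305. Extended Euclid on (305, 72):
305 = 4·72 + 17
72 = 4·17 + 4
17 = 4·4 + 1
4 = 4·1 + 0
Back-substitute:
1 = 17 − 4·4
1 = −4·72 + 17·17
1 = 17·305 − 72·72
72⁻¹ ≡ 233 (mod 305), so k ≡ 233·197 ≡ 151 (mod 305).
x = 70 + 72·151 = 10942.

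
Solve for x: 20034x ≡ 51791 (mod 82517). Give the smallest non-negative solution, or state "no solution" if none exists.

6671

First find gcd(20034, 82517):
82517 = 4×20034 + 2381
20034 = 8×2381 + 986
2381 = 2×986 + 409
986 = 2×409 + 168
409 = 2×168 + 73
168 = 2×73 + 22
73 = 3×22 + 7
22 = 3×7 + 1
7 = 7×1 + 0
gcd = 1, so a unique solution mod 82517 exists.
Back-substitute for the Bézout coefficients:
1 = 22 − 3·7
1 = −3·73 + 10·22
1 = 10·168 − 23·73
1 = −23·409 + 56·168
1 = 56·986 − 135·409
1 = −135·2381 + 326·986
1 = 326·20034 − 2743·2381
1 = −2743·82517 + 11298·20034
So 20034·(11298) ≡ 1 (mod 82517), giving 20034⁻¹ ≡ 11298.
x ≡ 20034⁻¹·51791 ≡ 11298·51791 ≡ 6671 (mod 82517).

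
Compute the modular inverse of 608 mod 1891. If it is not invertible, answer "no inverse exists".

762

gcd(1891, 608) by repeated division:
1891 = 3·608 + 67
608 = 9·67 + 5
67 = 13·5 + 2
5 = 2·2 + 1
2 = 2·1 + 0
Since gcd(608, 1891) = 1, back-substitute to write 1 as a combination:
1 = 5 − 2·2
1 = −2·67 + 27·5
1 = 27·608 − 245·67
1 = −245·1891 + 762·608
So 608·762 ≡ 1 (mod 1891).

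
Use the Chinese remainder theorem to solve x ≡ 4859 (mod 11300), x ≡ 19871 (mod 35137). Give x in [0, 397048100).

64109759

Write x = 4859 + 11300·k. Then 11300·k ≡ 19871 − 4859 ≡ 15012 (mod 35137).
Need 11300⁻¹ mod 35137. Extended Euclid on (35137, 11300):
35137 = 3·11300 + 1237
11300 = 9·1237 + 167
1237 = 7·167 + 68
167 = 2·68 + 31
68 = 2·31 + 6
31 = 5·6 + 1
6 = 6·1 + 0
Back-substitute:
1 = 31 − 5·6
1 = −5·68 + 11·31
1 = 11·167 − 27·68
1 = −27·1237 + 200·167
1 = 200·11300 − 1827·1237
1 = −1827·35137 + 5681·11300
11300⁻¹ ≡ 5681 (mod 35137), so k ≡ 5681·15012 ≡ 5673 (mod 35137).
x = 4859 + 11300·5673 = 64109759.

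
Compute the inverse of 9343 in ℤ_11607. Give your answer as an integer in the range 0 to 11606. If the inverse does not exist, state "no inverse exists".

364

Run Euclid on (11607, 9343):
11607 = 1*9343 + 2264
9343 = 4*2264 + 287
2264 = 7*287 + 255
287 = 1*255 + 32
255 = 7*32 + 31
32 = 1*31 + 1
31 = 31*1 + 0
gcd = 1, so the inverse exists. Back-substitute:
1 = 32 − 31
1 = −255 + 8·32
1 = 8·287 − 9·255
1 = −9·2264 + 71·287
1 = 71·9343 − 293·2264
1 = −293·11607 + 364·9343
So 9343·364 ≡ 1 (mod 11607).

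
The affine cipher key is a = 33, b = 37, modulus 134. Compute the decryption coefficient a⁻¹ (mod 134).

gcd(134, 33) by repeated division:
134 = 4*33 + 2
33 = 16*2 + 1
2 = 2*1 + 0
The gcd is 1. Working backward:
1 = 33 − 16·2
1 = −16·134 + 65·33
So 33·65 ≡ 1 (mod 134).

65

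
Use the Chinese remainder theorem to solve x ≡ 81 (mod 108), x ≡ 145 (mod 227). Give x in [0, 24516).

1053

Write x = 81 + 108·k. Then 108·k ≡ 145 − 81 ≡ 64 (mod 227).
Need 108⁻¹ mod 227. Extended Euclid on (227, 108):
227 = 2×108 + 11
108 = 9×11 + 9
11 = 1×9 + 2
9 = 4×2 + 1
2 = 2×1 + 0
Back-substitute:
1 = 9 − 4·2
1 = −4·11 + 5·9
1 = 5·108 − 49·11
1 = −49·227 + 103·108
108⁻¹ ≡ 103 (mod 227), so k ≡ 103·64 ≡ 9 (mod 227).
x = 81 + 108·9 = 1053.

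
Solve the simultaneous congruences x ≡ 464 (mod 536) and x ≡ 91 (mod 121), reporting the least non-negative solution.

Write x = 464 + 536·k. Then 536·k ≡ 91 − 464 ≡ 111 (mod 121).
Need 536⁻¹ mod 121. Extended Euclid on (121, 52):
121 = 2·52 + 17
52 = 3·17 + 1
17 = 17·1 + 0
Back-substitute:
1 = 52 − 3·17
1 = −3·121 + 7·52
536⁻¹ ≡ 7 (mod 121), so k ≡ 7·111 ≡ 51 (mod 121).
x = 464 + 536·51 = 27800.

27800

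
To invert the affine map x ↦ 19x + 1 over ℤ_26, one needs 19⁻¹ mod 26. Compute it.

11

Run Euclid on (26, 19):
26 = 1*19 + 7
19 = 2*7 + 5
7 = 1*5 + 2
5 = 2*2 + 1
2 = 2*1 + 0
Since gcd(19, 26) = 1, back-substitute to write 1 as a combination:
1 = 5 − 2·2
1 = −2·7 + 3·5
1 = 3·19 − 8·7
1 = −8·26 + 11·19
So 19·11 ≡ 1 (mod 26).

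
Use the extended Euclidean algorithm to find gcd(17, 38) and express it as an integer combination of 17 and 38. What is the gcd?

1

Apply Euclid's algorithm to 38 and 17:
38 = 2·17 + 4
17 = 4·4 + 1
4 = 4·1 + 0
gcd(17, 38) = 1.
Express as a combination:
1 = 17 − 4·4
1 = −4·38 + 9·17
So 1 = (-4)·38 + (9)·17.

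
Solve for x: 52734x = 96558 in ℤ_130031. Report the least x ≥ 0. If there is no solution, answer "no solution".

First find gcd(52734, 130031):
130031 = 2*52734 + 24563
52734 = 2*24563 + 3608
24563 = 6*3608 + 2915
3608 = 1*2915 + 693
2915 = 4*693 + 143
693 = 4*143 + 121
143 = 1*121 + 22
121 = 5*22 + 11
22 = 2*11 + 0
gcd = 11 and 11 | 96558, so solutions exist. Divide through by 11: 4794x ≡ 8778 (mod 11821).
Now find 4794⁻¹ mod 11821:
11821 = 2·4794 + 2233
4794 = 2·2233 + 328
2233 = 6·328 + 265
328 = 1·265 + 63
265 = 4·63 + 13
63 = 4·13 + 11
13 = 1·11 + 2
11 = 5·2 + 1
2 = 2·1 + 0
Back-substitute:
1 = 11 − 5·2
1 = −5·13 + 6·11
1 = 6·63 − 29·13
1 = −29·265 + 122·63
1 = 122·328 − 151·265
1 = −151·2233 + 1028·328
1 = 1028·4794 − 2207·2233
1 = −2207·11821 + 5442·4794
So 4794⁻¹ ≡ 5442 (mod 11821).
Then x ≡ 5442·8778 ≡ 1215 (mod 11821); the smallest non-negative solution is x = 1215.

1215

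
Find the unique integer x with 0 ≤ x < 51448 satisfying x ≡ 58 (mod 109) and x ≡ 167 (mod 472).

Write x = 58 + 109·k. Then 109·k ≡ 167 − 58 ≡ 109 (mod 472).
Need 109⁻¹ mod 472. Extended Euclid on (472, 109):
472 = 4×109 + 36
109 = 3×36 + 1
36 = 36×1 + 0
Back-substitute:
1 = 109 − 3·36
1 = −3·472 + 13·109
109⁻¹ ≡ 13 (mod 472), so k ≡ 13·109 ≡ 1 (mod 472).
x = 58 + 109·1 = 167.

167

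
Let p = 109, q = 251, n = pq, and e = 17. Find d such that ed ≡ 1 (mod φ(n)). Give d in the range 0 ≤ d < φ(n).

φ(n) = (p−1)(q−1) = 108·250 = 27000.
Need d with 17·d ≡ 1 (mod 27000). Apply the extended Euclidean algorithm:
27000 = 1588*17 + 4
17 = 4*4 + 1
4 = 4*1 + 0
Back-substitute:
1 = 17 − 4·4
1 = −4·27000 + 6353·17
So 17·6353 ≡ 1 (mod 27000), hence d = 6353.

6353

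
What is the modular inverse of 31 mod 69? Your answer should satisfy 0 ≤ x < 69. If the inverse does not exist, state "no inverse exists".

49

gcd(69, 31) by repeated division:
69 = 2×31 + 7
31 = 4×7 + 3
7 = 2×3 + 1
3 = 3×1 + 0
The gcd is 1. Working backward:
1 = 7 − 2·3
1 = −2·31 + 9·7
1 = 9·69 − 20·31
Thus 31·(-20) ≡ 1 (mod 69); reducing, -20 mod 69 = 49.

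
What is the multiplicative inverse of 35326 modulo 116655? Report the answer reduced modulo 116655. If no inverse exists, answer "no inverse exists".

50521

Extended Euclidean algorithm:
116655 = 3·35326 + 10677
35326 = 3·10677 + 3295
10677 = 3·3295 + 792
3295 = 4·792 + 127
792 = 6·127 + 30
127 = 4·30 + 7
30 = 4·7 + 2
7 = 3·2 + 1
2 = 2·1 + 0
gcd = 1, so the inverse exists. Back-substitute:
1 = 7 − 3·2
1 = −3·30 + 13·7
1 = 13·127 − 55·30
1 = −55·792 + 343·127
1 = 343·3295 − 1427·792
1 = −1427·10677 + 4624·3295
1 = 4624·35326 − 15299·10677
1 = −15299·116655 + 50521·35326
So 35326·50521 ≡ 1 (mod 116655).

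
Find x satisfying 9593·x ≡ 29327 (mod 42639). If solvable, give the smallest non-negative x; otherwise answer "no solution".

First find gcd(9593, 42639):
42639 = 4·9593 + 4267
9593 = 2·4267 + 1059
4267 = 4·1059 + 31
1059 = 34·31 + 5
31 = 6·5 + 1
5 = 5·1 + 0
gcd = 1, so a unique solution mod 42639 exists.
Back-substitute for the Bézout coefficients:
1 = 31 − 6·5
1 = −6·1059 + 205·31
1 = 205·4267 − 826·1059
1 = −826·9593 + 1857·4267
1 = 1857·42639 − 8254·9593
So 9593·(-8254) ≡ 1 (mod 42639), giving 9593⁻¹ ≡ 34385.
x ≡ 9593⁻¹·29327 ≡ 34385·29327 ≡ 39184 (mod 42639).

39184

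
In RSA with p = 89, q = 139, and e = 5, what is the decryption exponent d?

φ(n) = (p−1)(q−1) = 88·138 = 12144.
Need d with 5·d ≡ 1 (mod 12144). Apply the extended Euclidean algorithm:
12144 = 2428×5 + 4
5 = 1×4 + 1
4 = 4×1 + 0
Back-substitute:
1 = 5 − 4
1 = −12144 + 2429·5
So 5·2429 ≡ 1 (mod 12144), hence d = 2429.

2429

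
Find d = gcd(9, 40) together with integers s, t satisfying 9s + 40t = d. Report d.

Euclidean algorithm:
40 = 4×9 + 4
9 = 2×4 + 1
4 = 4×1 + 0
gcd(9, 40) = 1.
Back-substituting:
1 = 9 − 2·4
1 = −2·40 + 9·9
So 1 = (-2)·40 + (9)·9.

1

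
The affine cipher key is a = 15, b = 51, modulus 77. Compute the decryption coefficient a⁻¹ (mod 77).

36

Apply the Euclidean algorithm to 77 and 15:
77 = 5×15 + 2
15 = 7×2 + 1
2 = 2×1 + 0
The gcd is 1. Working backward:
1 = 15 − 7·2
1 = −7·77 + 36·15
So 15·36 ≡ 1 (mod 77).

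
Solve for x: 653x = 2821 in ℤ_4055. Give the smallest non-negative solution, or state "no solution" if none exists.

First find gcd(653, 4055):
4055 = 6*653 + 137
653 = 4*137 + 105
137 = 1*105 + 32
105 = 3*32 + 9
32 = 3*9 + 5
9 = 1*5 + 4
5 = 1*4 + 1
4 = 4*1 + 0
gcd = 1, so a unique solution mod 4055 exists.
Back-substitute for the Bézout coefficients:
1 = 5 − 4
1 = −9 + 2·5
1 = 2·32 − 7·9
1 = −7·105 + 23·32
1 = 23·137 − 30·105
1 = −30·653 + 143·137
1 = 143·4055 − 888·653
So 653·(-888) ≡ 1 (mod 4055), giving 653⁻¹ ≡ 3167.
x ≡ 653⁻¹·2821 ≡ 3167·2821 ≡ 942 (mod 4055).

942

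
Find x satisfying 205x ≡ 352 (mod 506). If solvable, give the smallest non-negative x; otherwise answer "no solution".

330

First find gcd(205, 506):
506 = 2*205 + 96
205 = 2*96 + 13
96 = 7*13 + 5
13 = 2*5 + 3
5 = 1*3 + 2
3 = 1*2 + 1
2 = 2*1 + 0
gcd = 1, so a unique solution mod 506 exists.
Back-substitute for the Bézout coefficients:
1 = 3 − 2
1 = −5 + 2·3
1 = 2·13 − 5·5
1 = −5·96 + 37·13
1 = 37·205 − 79·96
1 = −79·506 + 195·205
So 205·(195) ≡ 1 (mod 506), giving 205⁻¹ ≡ 195.
x ≡ 205⁻¹·352 ≡ 195·352 ≡ 330 (mod 506).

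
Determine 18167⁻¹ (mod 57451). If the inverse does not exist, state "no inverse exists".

39982

Apply the Euclidean algorithm to 57451 and 18167:
57451 = 3*18167 + 2950
18167 = 6*2950 + 467
2950 = 6*467 + 148
467 = 3*148 + 23
148 = 6*23 + 10
23 = 2*10 + 3
10 = 3*3 + 1
3 = 3*1 + 0
Since gcd(18167, 57451) = 1, back-substitute to write 1 as a combination:
1 = 10 − 3·3
1 = −3·23 + 7·10
1 = 7·148 − 45·23
1 = −45·467 + 142·148
1 = 142·2950 − 897·467
1 = −897·18167 + 5524·2950
1 = 5524·57451 − 17469·18167
Thus 18167·(-17469) ≡ 1 (mod 57451); reducing, -17469 mod 57451 = 39982.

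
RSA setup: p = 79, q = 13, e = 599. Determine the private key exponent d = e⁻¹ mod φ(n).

911

φ(n) = (p−1)(q−1) = 78·12 = 936.
Need d with 599·d ≡ 1 (mod 936). Apply the extended Euclidean algorithm:
936 = 1×599 + 337
599 = 1×337 + 262
337 = 1×262 + 75
262 = 3×75 + 37
75 = 2×37 + 1
37 = 37×1 + 0
Back-substitute:
1 = 75 − 2·37
1 = −2·262 + 7·75
1 = 7·337 − 9·262
1 = −9·599 + 16·337
1 = 16·936 − 25·599
So 599·(-25) ≡ 1 (mod 936), hence d ≡ -25 ≡ 911 (mod 936).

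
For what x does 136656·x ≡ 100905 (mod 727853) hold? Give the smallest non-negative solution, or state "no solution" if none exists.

First find gcd(136656, 727853):
727853 = 5×136656 + 44573
136656 = 3×44573 + 2937
44573 = 15×2937 + 518
2937 = 5×518 + 347
518 = 1×347 + 171
347 = 2×171 + 5
171 = 34×5 + 1
5 = 5×1 + 0
gcd = 1, so a unique solution mod 727853 exists.
Back-substitute for the Bézout coefficients:
1 = 171 − 34·5
1 = −34·347 + 69·171
1 = 69·518 − 103·347
1 = −103·2937 + 584·518
1 = 584·44573 − 8863·2937
1 = −8863·136656 + 27173·44573
1 = 27173·727853 − 144728·136656
So 136656·(-144728) ≡ 1 (mod 727853), giving 136656⁻¹ ≡ 583125.
x ≡ 136656⁻¹·100905 ≡ 583125·100905 ≡ 591605 (mod 727853).

591605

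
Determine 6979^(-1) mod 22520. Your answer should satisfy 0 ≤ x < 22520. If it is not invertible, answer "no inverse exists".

17299

Apply the Euclidean algorithm to 22520 and 6979:
22520 = 3*6979 + 1583
6979 = 4*1583 + 647
1583 = 2*647 + 289
647 = 2*289 + 69
289 = 4*69 + 13
69 = 5*13 + 4
13 = 3*4 + 1
4 = 4*1 + 0
The gcd is 1. Working backward:
1 = 13 − 3·4
1 = −3·69 + 16·13
1 = 16·289 − 67·69
1 = −67·647 + 150·289
1 = 150·1583 − 367·647
1 = −367·6979 + 1618·1583
1 = 1618·22520 − 5221·6979
So 6979·(-5221) ≡ 1 (mod 22520), and -5221 ≡ 17299 (mod 22520).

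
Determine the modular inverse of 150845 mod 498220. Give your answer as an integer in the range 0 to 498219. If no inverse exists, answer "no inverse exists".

no inverse exists

Euclidean algorithm on 498220, 150845:
498220 = 3*150845 + 45685
150845 = 3*45685 + 13790
45685 = 3*13790 + 4315
13790 = 3*4315 + 845
4315 = 5*845 + 90
845 = 9*90 + 35
90 = 2*35 + 20
35 = 1*20 + 15
20 = 1*15 + 5
15 = 3*5 + 0
Since gcd = 5 > 1, 150845 is not a unit mod 498220.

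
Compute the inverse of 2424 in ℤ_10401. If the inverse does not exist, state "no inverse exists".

no inverse exists

Euclidean algorithm on 10401, 2424:
10401 = 4×2424 + 705
2424 = 3×705 + 309
705 = 2×309 + 87
309 = 3×87 + 48
87 = 1×48 + 39
48 = 1×39 + 9
39 = 4×9 + 3
9 = 3×3 + 0
gcd(2424, 10401) = 3 ≠ 1, so 2424 has no multiplicative inverse modulo 10401.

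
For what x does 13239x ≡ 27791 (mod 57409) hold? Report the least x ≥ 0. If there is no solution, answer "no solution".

48179

First find gcd(13239, 57409):
57409 = 4·13239 + 4453
13239 = 2·4453 + 4333
4453 = 1·4333 + 120
4333 = 36·120 + 13
120 = 9·13 + 3
13 = 4·3 + 1
3 = 3·1 + 0
gcd = 1, so a unique solution mod 57409 exists.
Back-substitute for the Bézout coefficients:
1 = 13 − 4·3
1 = −4·120 + 37·13
1 = 37·4333 − 1336·120
1 = −1336·4453 + 1373·4333
1 = 1373·13239 − 4082·4453
1 = −4082·57409 + 17701·13239
So 13239·(17701) ≡ 1 (mod 57409), giving 13239⁻¹ ≡ 17701.
x ≡ 13239⁻¹·27791 ≡ 17701·27791 ≡ 48179 (mod 57409).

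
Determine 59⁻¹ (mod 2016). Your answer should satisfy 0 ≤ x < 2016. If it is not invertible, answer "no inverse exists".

Apply the Euclidean algorithm to 2016 and 59:
2016 = 34×59 + 10
59 = 5×10 + 9
10 = 1×9 + 1
9 = 9×1 + 0
The gcd is 1. Working backward:
1 = 10 − 9
1 = −59 + 6·10
1 = 6·2016 − 205·59
Thus 59·(-205) ≡ 1 (mod 2016); reducing, -205 mod 2016 = 1811.

1811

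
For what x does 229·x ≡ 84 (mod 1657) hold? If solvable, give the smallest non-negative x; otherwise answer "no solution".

1462

First find gcd(229, 1657):
1657 = 7×229 + 54
229 = 4×54 + 13
54 = 4×13 + 2
13 = 6×2 + 1
2 = 2×1 + 0
gcd = 1, so a unique solution mod 1657 exists.
Back-substitute for the Bézout coefficients:
1 = 13 − 6·2
1 = −6·54 + 25·13
1 = 25·229 − 106·54
1 = −106·1657 + 767·229
So 229·(767) ≡ 1 (mod 1657), giving 229⁻¹ ≡ 767.
x ≡ 229⁻¹·84 ≡ 767·84 ≡ 1462 (mod 1657).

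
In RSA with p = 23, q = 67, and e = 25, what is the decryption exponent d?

697

φ(n) = (p−1)(q−1) = 22·66 = 1452.
Need d with 25·d ≡ 1 (mod 1452). Apply the extended Euclidean algorithm:
1452 = 58×25 + 2
25 = 12×2 + 1
2 = 2×1 + 0
Back-substitute:
1 = 25 − 12·2
1 = −12·1452 + 697·25
So 25·697 ≡ 1 (mod 1452), hence d = 697.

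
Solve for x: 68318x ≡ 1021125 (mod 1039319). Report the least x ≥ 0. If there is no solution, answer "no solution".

719877

First find gcd(68318, 1039319):
1039319 = 15*68318 + 14549
68318 = 4*14549 + 10122
14549 = 1*10122 + 4427
10122 = 2*4427 + 1268
4427 = 3*1268 + 623
1268 = 2*623 + 22
623 = 28*22 + 7
22 = 3*7 + 1
7 = 7*1 + 0
gcd = 1, so a unique solution mod 1039319 exists.
Back-substitute for the Bézout coefficients:
1 = 22 − 3·7
1 = −3·623 + 85·22
1 = 85·1268 − 173·623
1 = −173·4427 + 604·1268
1 = 604·10122 − 1381·4427
1 = −1381·14549 + 1985·10122
1 = 1985·68318 − 9321·14549
1 = −9321·1039319 + 141800·68318
So 68318·(141800) ≡ 1 (mod 1039319), giving 68318⁻¹ ≡ 141800.
x ≡ 68318⁻¹·1021125 ≡ 141800·1021125 ≡ 719877 (mod 1039319).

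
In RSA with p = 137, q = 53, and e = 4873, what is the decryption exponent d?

3737

φ(n) = (p−1)(q−1) = 136·52 = 7072.
Need d with 4873·d ≡ 1 (mod 7072). Apply the extended Euclidean algorithm:
7072 = 1*4873 + 2199
4873 = 2*2199 + 475
2199 = 4*475 + 299
475 = 1*299 + 176
299 = 1*176 + 123
176 = 1*123 + 53
123 = 2*53 + 17
53 = 3*17 + 2
17 = 8*2 + 1
2 = 2*1 + 0
Back-substitute:
1 = 17 − 8·2
1 = −8·53 + 25·17
1 = 25·123 − 58·53
1 = −58·176 + 83·123
1 = 83·299 − 141·176
1 = −141·475 + 224·299
1 = 224·2199 − 1037·475
1 = −1037·4873 + 2298·2199
1 = 2298·7072 − 3335·4873
So 4873·(-3335) ≡ 1 (mod 7072), hence d ≡ -3335 ≡ 3737 (mod 7072).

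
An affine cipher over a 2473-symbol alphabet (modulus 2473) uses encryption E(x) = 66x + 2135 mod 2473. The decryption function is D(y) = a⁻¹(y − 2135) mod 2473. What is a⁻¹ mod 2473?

637

Extended Euclidean algorithm:
2473 = 37×66 + 31
66 = 2×31 + 4
31 = 7×4 + 3
4 = 1×3 + 1
3 = 3×1 + 0
The gcd is 1. Working backward:
1 = 4 − 3
1 = −31 + 8·4
1 = 8·66 − 17·31
1 = −17·2473 + 637·66
So 66·637 ≡ 1 (mod 2473).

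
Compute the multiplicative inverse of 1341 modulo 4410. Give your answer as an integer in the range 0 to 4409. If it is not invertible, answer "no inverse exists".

Euclidean algorithm on 4410, 1341:
4410 = 3·1341 + 387
1341 = 3·387 + 180
387 = 2·180 + 27
180 = 6·27 + 18
27 = 1·18 + 9
18 = 2·9 + 0
The gcd is 9, not 1, hence no inverse exists.

no inverse exists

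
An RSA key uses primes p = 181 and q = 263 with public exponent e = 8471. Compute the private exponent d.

φ(n) = (p−1)(q−1) = 180·262 = 47160.
Need d with 8471·d ≡ 1 (mod 47160). Apply the extended Euclidean algorithm:
47160 = 5*8471 + 4805
8471 = 1*4805 + 3666
4805 = 1*3666 + 1139
3666 = 3*1139 + 249
1139 = 4*249 + 143
249 = 1*143 + 106
143 = 1*106 + 37
106 = 2*37 + 32
37 = 1*32 + 5
32 = 6*5 + 2
5 = 2*2 + 1
2 = 2*1 + 0
Back-substitute:
1 = 5 − 2·2
1 = −2·32 + 13·5
1 = 13·37 − 15·32
1 = −15·106 + 43·37
1 = 43·143 − 58·106
1 = −58·249 + 101·143
1 = 101·1139 − 462·249
1 = −462·3666 + 1487·1139
1 = 1487·4805 − 1949·3666
1 = −1949·8471 + 3436·4805
1 = 3436·47160 − 19129·8471
So 8471·(-19129) ≡ 1 (mod 47160), hence d ≡ -19129 ≡ 28031 (mod 47160).

28031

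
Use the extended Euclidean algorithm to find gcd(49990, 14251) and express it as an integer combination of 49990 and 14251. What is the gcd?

1

Apply Euclid's algorithm to 49990 and 14251:
49990 = 3*14251 + 7237
14251 = 1*7237 + 7014
7237 = 1*7014 + 223
7014 = 31*223 + 101
223 = 2*101 + 21
101 = 4*21 + 17
21 = 1*17 + 4
17 = 4*4 + 1
4 = 4*1 + 0
gcd(49990, 14251) = 1.
Back-substituting:
1 = 17 − 4·4
1 = −4·21 + 5·17
1 = 5·101 − 24·21
1 = −24·223 + 53·101
1 = 53·7014 − 1667·223
1 = −1667·7237 + 1720·7014
1 = 1720·14251 − 3387·7237
1 = −3387·49990 + 11881·14251
So 1 = (-3387)·49990 + (11881)·14251.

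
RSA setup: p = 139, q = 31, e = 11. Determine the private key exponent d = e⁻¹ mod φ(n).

φ(n) = (p−1)(q−1) = 138·30 = 4140.
Need d with 11·d ≡ 1 (mod 4140). Apply the extended Euclidean algorithm:
4140 = 376·11 + 4
11 = 2·4 + 3
4 = 1·3 + 1
3 = 3·1 + 0
Back-substitute:
1 = 4 − 3
1 = −11 + 3·4
1 = 3·4140 − 1129·11
So 11·(-1129) ≡ 1 (mod 4140), hence d ≡ -1129 ≡ 3011 (mod 4140).

3011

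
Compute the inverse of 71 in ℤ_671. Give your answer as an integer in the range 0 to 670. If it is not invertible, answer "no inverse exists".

Extended Euclidean algorithm:
671 = 9×71 + 32
71 = 2×32 + 7
32 = 4×7 + 4
7 = 1×4 + 3
4 = 1×3 + 1
3 = 3×1 + 0
Since gcd(71, 671) = 1, back-substitute to write 1 as a combination:
1 = 4 − 3
1 = −7 + 2·4
1 = 2·32 − 9·7
1 = −9·71 + 20·32
1 = 20·671 − 189·71
Thus 71·(-189) ≡ 1 (mod 671); reducing, -189 mod 671 = 482.

482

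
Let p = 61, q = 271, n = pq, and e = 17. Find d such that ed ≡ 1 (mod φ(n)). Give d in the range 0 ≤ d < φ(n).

953

φ(n) = (p−1)(q−1) = 60·270 = 16200.
Need d with 17·d ≡ 1 (mod 16200). Apply the extended Euclidean algorithm:
16200 = 952·17 + 16
17 = 1·16 + 1
16 = 16·1 + 0
Back-substitute:
1 = 17 − 16
1 = −16200 + 953·17
So 17·953 ≡ 1 (mod 16200), hence d = 953.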